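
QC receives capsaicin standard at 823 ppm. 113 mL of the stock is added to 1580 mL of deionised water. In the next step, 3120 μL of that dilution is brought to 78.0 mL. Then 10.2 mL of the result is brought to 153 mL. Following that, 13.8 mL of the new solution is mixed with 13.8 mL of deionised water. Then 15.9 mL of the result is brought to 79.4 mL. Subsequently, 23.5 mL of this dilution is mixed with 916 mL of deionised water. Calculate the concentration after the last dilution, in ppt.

367 ppt

Overall dilution factor = 14.98 × 25 × 15 × 2 × 4.994 × 39.98 = 2.24 × 10⁶.
823 ppm / 2.24 × 10⁶ = 3.67 × 10⁻⁴ ppm = 367 ppt.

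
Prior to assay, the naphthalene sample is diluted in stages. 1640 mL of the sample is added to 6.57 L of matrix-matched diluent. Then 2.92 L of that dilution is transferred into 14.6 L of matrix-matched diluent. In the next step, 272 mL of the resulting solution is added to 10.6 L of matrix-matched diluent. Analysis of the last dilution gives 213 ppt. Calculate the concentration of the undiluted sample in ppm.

0.256 ppm

Overall dilution factor = 5.006 × 6 × 39.97 = 1201.
Original = 213 ppt × 1201 = 2.56 × 10⁵ ppt = 0.256 ppm.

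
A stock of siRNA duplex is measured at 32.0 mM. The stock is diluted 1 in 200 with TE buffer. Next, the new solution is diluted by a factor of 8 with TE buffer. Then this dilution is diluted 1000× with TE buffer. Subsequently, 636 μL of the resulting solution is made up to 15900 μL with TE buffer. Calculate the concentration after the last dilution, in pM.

800 pM

Overall dilution factor = 200 × 8 × 1000 × 25 = 4.00 × 10⁷.
32.0 mM / 4.00 × 10⁷ = 8.00 × 10⁻⁷ mM = 800 pM.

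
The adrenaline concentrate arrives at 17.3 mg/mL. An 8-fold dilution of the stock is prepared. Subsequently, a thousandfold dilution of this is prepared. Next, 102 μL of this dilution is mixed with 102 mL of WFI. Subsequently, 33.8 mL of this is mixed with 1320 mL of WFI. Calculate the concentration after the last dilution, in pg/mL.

53.9 pg/mL

Overall dilution factor = 8 × 1000 × 1001 × 40.05 = 3.21 × 10⁸.
17.3 mg/mL / 3.21 × 10⁸ = 5.39 × 10⁻⁸ mg/mL = 53.9 pg/mL.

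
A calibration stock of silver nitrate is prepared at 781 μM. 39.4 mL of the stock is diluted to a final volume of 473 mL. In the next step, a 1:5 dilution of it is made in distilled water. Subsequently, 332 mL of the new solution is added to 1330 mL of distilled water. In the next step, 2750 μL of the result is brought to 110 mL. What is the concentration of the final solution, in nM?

65.0 nM

Overall dilution factor = 12.01 × 5 × 5.006 × 40 = 1.20 × 10⁴.
781 μM / 1.20 × 10⁴ = 0.0650 μM = 65.0 nM.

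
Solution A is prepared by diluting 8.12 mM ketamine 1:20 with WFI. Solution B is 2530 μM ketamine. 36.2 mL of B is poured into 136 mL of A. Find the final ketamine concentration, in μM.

C_A = 8.12 mM / 20 = 0.406 mM.
C_B = 2530 μM = 2.53 mM.
C_mix = (C_A·V_A + C_B·V_B)/(V_A + V_B) = (0.406×136 + 2.53×36.2) / 172.2 = 0.853 mM = 853 μM.

853 μM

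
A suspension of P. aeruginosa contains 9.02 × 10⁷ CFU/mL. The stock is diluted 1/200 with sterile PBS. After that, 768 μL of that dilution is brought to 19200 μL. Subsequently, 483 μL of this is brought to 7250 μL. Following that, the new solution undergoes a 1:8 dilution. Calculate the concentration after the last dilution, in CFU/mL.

Overall dilution factor = 200 × 25 × 15.01 × 8 = 6.00 × 10⁵.
9.02 × 10⁷ CFU/mL / 6.00 × 10⁵ = 150 CFU/mL.

150 CFU/mL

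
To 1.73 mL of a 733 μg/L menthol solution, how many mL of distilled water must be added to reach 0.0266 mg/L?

45.9 mL

0.0266 mg/L = 26.6 μg/L.
V₂ = C₁V₁/C₂ = 733 × 1.73 / 26.6 = 47.7 mL.
Diluent to add = V₂ − V₁ = 47.7 − 1.73 = 45.9 mL.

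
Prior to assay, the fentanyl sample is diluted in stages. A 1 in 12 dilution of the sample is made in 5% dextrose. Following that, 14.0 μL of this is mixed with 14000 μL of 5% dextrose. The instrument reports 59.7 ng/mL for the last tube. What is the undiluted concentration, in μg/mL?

Overall dilution factor = 12 × 1001 = 1.20 × 10⁴.
Original = 59.7 ng/mL × 1.20 × 10⁴ = 7.17 × 10⁵ ng/mL = 717 μg/mL.

717 μg/mL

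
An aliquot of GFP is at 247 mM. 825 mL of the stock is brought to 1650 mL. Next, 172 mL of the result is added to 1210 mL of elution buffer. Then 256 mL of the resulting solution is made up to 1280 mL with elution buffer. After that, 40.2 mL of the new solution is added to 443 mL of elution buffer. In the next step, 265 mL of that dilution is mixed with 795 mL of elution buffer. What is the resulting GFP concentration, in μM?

Overall dilution factor = 2 × 8.035 × 5 × 12.02 × 4 = 3863.
247 mM / 3863 = 0.0639 mM = 63.9 μM.

63.9 μM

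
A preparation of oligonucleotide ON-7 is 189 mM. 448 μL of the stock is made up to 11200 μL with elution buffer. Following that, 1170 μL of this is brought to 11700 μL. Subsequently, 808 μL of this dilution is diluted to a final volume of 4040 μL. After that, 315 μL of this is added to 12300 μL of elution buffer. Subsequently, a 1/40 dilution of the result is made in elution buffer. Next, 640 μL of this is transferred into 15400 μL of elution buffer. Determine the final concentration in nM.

Overall dilution factor = 25 × 10 × 5 × 40.05 × 40 × 25.06 = 5.02 × 10⁷.
189 mM / 5.02 × 10⁷ = 3.77 × 10⁻⁶ mM = 3.77 nM.

3.77 nM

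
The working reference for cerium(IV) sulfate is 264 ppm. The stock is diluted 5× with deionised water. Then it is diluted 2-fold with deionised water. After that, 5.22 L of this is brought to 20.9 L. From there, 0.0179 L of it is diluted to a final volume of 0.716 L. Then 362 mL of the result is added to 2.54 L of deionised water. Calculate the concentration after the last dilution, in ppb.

Overall dilution factor = 5 × 2 × 4.004 × 40 × 8.017 = 1.28 × 10⁴.
264 ppm / 1.28 × 10⁴ = 0.0206 ppm = 20.6 ppb.

20.6 ppb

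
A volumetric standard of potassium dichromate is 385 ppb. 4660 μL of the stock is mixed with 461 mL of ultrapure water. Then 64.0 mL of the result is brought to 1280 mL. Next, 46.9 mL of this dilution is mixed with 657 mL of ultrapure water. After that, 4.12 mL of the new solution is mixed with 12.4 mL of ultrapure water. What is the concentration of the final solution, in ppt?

Overall dilution factor = 99.93 × 20 × 15.01 × 4.010 = 1.20 × 10⁵.
385 ppb / 1.20 × 10⁵ = 3.20 × 10⁻³ ppb = 3.20 ppt.

3.20 ppt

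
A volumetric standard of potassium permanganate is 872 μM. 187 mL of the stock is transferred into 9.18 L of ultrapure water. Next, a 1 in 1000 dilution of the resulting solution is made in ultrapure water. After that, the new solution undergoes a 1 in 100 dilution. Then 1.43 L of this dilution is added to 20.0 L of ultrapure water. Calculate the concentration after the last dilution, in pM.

11.6 pM

Overall dilution factor = 50.09 × 1000 × 100 × 14.99 = 7.51 × 10⁷.
872 μM / 7.51 × 10⁷ = 1.16 × 10⁻⁵ μM = 11.6 pM.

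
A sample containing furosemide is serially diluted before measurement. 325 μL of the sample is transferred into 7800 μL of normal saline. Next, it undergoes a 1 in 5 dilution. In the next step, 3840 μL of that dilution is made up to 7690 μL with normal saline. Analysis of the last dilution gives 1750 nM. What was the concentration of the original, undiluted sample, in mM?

Overall dilution factor = 25 × 5 × 2.003 = 250.
Original = 1750 nM × 250 = 4.38 × 10⁵ nM = 0.438 mM.

0.438 mM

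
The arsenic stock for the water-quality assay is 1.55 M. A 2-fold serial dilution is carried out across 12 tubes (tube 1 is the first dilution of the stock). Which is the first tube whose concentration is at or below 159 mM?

Tube n has concentration 1.55 M / 2ⁿ.
Need 2ⁿ ≥ 1.55 M / 159 mM = 9.75, so n ≥ 3.29.
First such tube: n = 4.

tube 4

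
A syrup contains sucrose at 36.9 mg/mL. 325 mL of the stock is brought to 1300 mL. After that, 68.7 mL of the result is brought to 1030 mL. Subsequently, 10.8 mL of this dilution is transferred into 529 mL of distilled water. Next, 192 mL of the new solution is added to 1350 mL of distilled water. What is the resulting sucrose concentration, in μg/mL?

1.53 μg/mL

Overall dilution factor = 4 × 14.99 × 49.98 × 8.031 = 2.41 × 10⁴.
36.9 mg/mL / 2.41 × 10⁴ = 1.53 × 10⁻³ mg/mL = 1.53 μg/mL.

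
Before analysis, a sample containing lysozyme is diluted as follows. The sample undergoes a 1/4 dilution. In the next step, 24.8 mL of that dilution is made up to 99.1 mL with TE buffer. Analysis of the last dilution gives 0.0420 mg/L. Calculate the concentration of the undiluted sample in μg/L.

Overall dilution factor = 4 × 3.996 = 16.0.
Original = 0.0420 mg/L × 16.0 = 0.671 mg/L = 671 μg/L.

671 μg/L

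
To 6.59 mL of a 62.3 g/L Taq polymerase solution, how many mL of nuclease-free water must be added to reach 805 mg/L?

503 mL

805 mg/L = 0.805 g/L.
V₂ = C₁V₁/C₂ = 62.3 × 6.59 / 0.805 = 510 mL.
Diluent to add = V₂ − V₁ = 510 − 6.59 = 503 mL.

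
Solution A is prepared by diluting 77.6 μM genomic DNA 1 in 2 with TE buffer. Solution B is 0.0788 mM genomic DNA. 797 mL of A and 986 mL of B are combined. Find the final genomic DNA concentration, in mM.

C_A = 77.6 μM / 2 = 38.8 μM.
C_B = 0.0788 mM = 78.8 μM.
C_mix = (C_A·V_A + C_B·V_B)/(V_A + V_B) = (38.8×797 + 78.8×986) / 1783 = 60.9 μM = 0.0609 mM.

0.0609 mM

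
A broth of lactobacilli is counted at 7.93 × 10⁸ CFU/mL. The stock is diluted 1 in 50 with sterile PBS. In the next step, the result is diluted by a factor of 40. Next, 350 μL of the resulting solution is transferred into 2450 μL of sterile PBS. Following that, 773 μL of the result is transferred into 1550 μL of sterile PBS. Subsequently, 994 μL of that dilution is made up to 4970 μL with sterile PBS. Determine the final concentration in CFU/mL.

Overall dilution factor = 50 × 40 × 8 × 3.005 × 5 = 2.40 × 10⁵.
7.93 × 10⁸ CFU/mL / 2.40 × 10⁵ = 3300 CFU/mL.

3300 CFU/mL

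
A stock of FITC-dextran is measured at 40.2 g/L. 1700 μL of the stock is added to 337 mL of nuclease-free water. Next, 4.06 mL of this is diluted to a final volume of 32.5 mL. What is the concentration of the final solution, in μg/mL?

Overall dilution factor = 199.2 × 8.005 = 1595.
40.2 g/L / 1595 = 0.0252 g/L = 25.2 μg/mL.

25.2 μg/mL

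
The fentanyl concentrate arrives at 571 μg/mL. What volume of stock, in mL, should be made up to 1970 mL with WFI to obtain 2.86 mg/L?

2.86 mg/L = 2.86 μg/mL.
V₁ = C₂V₂/C₁ = 2.86 × 1970 / 571 = 9.87 mL.

9.87 mL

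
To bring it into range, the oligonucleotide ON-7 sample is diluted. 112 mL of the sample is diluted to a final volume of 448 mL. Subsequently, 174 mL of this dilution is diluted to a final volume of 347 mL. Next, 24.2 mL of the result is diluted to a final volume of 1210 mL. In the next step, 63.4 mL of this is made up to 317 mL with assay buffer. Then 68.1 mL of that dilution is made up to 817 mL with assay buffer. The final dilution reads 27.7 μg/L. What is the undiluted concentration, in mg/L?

663 mg/L

Overall dilution factor = 4 × 1.994 × 50 × 5 × 12.00 = 2.39 × 10⁴.
Original = 27.7 μg/L × 2.39 × 10⁴ = 6.63 × 10⁵ μg/L = 663 mg/L.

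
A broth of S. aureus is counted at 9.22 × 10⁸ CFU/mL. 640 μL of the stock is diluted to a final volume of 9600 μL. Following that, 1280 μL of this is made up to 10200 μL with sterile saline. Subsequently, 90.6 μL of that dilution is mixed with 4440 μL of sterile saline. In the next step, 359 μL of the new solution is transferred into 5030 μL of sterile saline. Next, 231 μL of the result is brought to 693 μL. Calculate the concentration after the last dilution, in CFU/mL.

3430 CFU/mL

Overall dilution factor = 15 × 7.969 × 50.01 × 15.01 × 3 = 2.69 × 10⁵.
9.22 × 10⁸ CFU/mL / 2.69 × 10⁵ = 3430 CFU/mL.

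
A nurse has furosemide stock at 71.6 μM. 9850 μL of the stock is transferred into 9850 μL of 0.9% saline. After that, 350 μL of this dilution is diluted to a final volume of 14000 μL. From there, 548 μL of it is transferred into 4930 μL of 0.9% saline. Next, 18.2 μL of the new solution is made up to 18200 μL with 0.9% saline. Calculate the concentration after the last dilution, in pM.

89.5 pM

Overall dilution factor = 2 × 40 × 9.996 × 1000 = 8.00 × 10⁵.
71.6 μM / 8.00 × 10⁵ = 8.95 × 10⁻⁵ μM = 89.5 pM.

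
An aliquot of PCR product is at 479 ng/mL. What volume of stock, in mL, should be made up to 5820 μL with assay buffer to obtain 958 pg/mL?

958 pg/mL = 0.958 ng/mL.
V₁ = C₂V₂/C₁ = 0.958 × 5820 / 479 = 11.6 μL = 0.0116 mL.

0.0116 mL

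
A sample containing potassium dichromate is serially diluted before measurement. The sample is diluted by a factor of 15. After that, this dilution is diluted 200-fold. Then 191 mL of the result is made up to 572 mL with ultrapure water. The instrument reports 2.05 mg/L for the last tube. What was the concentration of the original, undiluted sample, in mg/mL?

18.4 mg/mL

Overall dilution factor = 15 × 200 × 2.995 = 8984.
Original = 2.05 mg/L × 8984 = 1.84 × 10⁴ mg/L = 18.4 mg/mL.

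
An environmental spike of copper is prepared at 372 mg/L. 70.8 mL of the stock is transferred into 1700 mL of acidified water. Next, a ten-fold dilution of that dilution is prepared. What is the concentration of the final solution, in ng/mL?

Overall dilution factor = 25.01 × 10 = 250.
372 mg/L / 250 = 1.49 mg/L = 1490 ng/mL.

1490 ng/mL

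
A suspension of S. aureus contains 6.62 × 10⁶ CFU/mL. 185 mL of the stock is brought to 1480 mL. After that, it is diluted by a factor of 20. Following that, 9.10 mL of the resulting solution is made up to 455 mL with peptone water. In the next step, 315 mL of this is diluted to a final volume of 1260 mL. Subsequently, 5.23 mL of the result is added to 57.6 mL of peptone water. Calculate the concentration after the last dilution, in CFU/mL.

Overall dilution factor = 8 × 20 × 50 × 4 × 12.01 = 3.84 × 10⁵.
6.62 × 10⁶ CFU/mL / 3.84 × 10⁵ = 17.2 CFU/mL.

17.2 CFU/mL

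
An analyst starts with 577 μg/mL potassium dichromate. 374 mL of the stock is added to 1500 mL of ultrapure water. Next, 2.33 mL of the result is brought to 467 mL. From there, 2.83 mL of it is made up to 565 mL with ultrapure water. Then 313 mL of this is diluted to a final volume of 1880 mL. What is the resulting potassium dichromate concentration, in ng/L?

Overall dilution factor = 5.011 × 200.4 × 199.6 × 6.006 = 1.20 × 10⁶.
577 μg/mL / 1.20 × 10⁶ = 4.79 × 10⁻⁴ μg/mL = 479 ng/L.

479 ng/L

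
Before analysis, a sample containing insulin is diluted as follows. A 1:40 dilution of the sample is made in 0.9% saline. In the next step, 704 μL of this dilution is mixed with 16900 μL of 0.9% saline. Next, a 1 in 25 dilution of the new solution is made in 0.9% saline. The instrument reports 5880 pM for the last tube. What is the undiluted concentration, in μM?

Overall dilution factor = 40 × 25.01 × 25 = 2.50 × 10⁴.
Original = 5880 pM × 2.50 × 10⁴ = 1.47 × 10⁸ pM = 147 μM.

147 μM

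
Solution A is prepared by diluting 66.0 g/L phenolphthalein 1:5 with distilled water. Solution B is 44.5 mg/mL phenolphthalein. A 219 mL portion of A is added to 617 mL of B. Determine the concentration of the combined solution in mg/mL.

36.3 mg/mL

C_A = 66.0 g/L / 5 = 13.2 g/L.
C_B = 44.5 mg/mL = 44.5 g/L.
C_mix = (C_A·V_A + C_B·V_B)/(V_A + V_B) = (13.2×219 + 44.5×617) / 836.0 = 36.3 g/L = 36.3 mg/mL.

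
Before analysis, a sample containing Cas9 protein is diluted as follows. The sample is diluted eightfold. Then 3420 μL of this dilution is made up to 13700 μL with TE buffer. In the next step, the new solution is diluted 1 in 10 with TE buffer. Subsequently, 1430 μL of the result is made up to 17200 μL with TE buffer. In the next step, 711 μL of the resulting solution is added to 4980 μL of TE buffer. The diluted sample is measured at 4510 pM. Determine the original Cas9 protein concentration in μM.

139 μM

Overall dilution factor = 8 × 4.006 × 10 × 12.03 × 8.004 = 3.09 × 10⁴.
Original = 4510 pM × 3.09 × 10⁴ = 1.39 × 10⁸ pM = 139 μM.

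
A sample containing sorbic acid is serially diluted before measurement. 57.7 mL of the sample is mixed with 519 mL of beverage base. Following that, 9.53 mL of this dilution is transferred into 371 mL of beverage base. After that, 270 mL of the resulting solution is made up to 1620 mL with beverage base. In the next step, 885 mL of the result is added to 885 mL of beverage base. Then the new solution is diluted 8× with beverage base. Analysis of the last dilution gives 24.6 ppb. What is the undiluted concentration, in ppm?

Overall dilution factor = 9.995 × 39.93 × 6 × 2 × 8 = 3.83 × 10⁴.
Original = 24.6 ppb × 3.83 × 10⁴ = 9.42 × 10⁵ ppb = 942 ppm.

942 ppm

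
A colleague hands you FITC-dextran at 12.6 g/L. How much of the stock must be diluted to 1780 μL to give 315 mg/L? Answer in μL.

315 mg/L = 0.315 g/L.
V₁ = C₂V₂/C₁ = 0.315 × 1780 / 12.6 = 44.5 μL.

44.5 μL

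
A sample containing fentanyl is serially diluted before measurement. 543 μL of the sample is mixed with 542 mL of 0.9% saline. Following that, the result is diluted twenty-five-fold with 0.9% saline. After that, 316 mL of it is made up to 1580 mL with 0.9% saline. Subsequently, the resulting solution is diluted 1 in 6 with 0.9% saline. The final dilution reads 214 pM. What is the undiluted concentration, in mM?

0.160 mM

Overall dilution factor = 999.2 × 25 × 5 × 6 = 7.49 × 10⁵.
Original = 214 pM × 7.49 × 10⁵ = 1.60 × 10⁸ pM = 0.160 mM.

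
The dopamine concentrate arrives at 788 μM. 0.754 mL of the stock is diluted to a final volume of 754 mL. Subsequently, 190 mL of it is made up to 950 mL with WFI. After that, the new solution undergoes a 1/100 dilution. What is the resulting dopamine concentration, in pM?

1580 pM

Overall dilution factor = 1000 × 5 × 100 = 5.00 × 10⁵.
788 μM / 5.00 × 10⁵ = 1.58 × 10⁻³ μM = 1580 pM.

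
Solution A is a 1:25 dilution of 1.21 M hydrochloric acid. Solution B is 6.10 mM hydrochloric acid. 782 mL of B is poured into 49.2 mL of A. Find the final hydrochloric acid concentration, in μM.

C_A = 1.21 M / 25 = 0.0484 M.
C_B = 6.10 mM = 6.10 × 10⁻³ M.
C_mix = (C_A·V_A + C_B·V_B)/(V_A + V_B) = (0.0484×49.2 + 6.10 × 10⁻³×782) / 831.2 = 8.60 × 10⁻³ M = 8600 μM.

8600 μM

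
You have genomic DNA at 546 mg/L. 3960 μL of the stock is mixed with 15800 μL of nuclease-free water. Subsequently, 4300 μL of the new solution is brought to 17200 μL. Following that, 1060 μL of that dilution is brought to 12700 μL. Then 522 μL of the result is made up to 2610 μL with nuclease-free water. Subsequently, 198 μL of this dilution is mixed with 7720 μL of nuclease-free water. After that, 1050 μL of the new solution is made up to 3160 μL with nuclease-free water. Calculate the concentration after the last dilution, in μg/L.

3.79 μg/L

Overall dilution factor = 4.990 × 4 × 11.98 × 5 × 39.99 × 3.010 = 1.44 × 10⁵.
546 mg/L / 1.44 × 10⁵ = 3.79 × 10⁻³ mg/L = 3.79 μg/L.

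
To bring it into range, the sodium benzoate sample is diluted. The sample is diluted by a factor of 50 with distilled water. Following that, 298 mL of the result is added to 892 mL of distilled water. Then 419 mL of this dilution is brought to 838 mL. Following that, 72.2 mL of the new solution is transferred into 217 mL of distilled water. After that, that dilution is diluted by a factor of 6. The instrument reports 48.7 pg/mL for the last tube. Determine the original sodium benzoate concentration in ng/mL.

Overall dilution factor = 50 × 3.993 × 2 × 4.006 × 6 = 9597.
Original = 48.7 pg/mL × 9597 = 4.67 × 10⁵ pg/mL = 467 ng/mL.

467 ng/mL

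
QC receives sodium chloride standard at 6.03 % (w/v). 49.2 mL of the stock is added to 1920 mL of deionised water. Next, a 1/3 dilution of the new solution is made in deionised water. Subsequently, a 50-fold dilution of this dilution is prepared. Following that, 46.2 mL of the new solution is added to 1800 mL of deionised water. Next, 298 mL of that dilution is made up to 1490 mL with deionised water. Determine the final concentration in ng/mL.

Overall dilution factor = 40.02 × 3 × 50 × 39.96 × 5 = 1.20 × 10⁶.
6.03 % (w/v) / 1.20 × 10⁶ = 5.03 × 10⁻⁶ % (w/v) = 50.3 ng/mL.

50.3 ng/mL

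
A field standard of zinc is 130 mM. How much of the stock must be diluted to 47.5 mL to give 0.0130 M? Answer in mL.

0.0130 M = 13.0 mM.
V₁ = C₂V₂/C₁ = 13.0 × 47.5 / 130 = 4.75 mL.

4.75 mL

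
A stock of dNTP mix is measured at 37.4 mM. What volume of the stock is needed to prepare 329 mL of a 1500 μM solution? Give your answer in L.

1500 μM = 1.50 mM.
V₁ = C₂V₂/C₁ = 1.50 × 329 / 37.4 = 13.2 mL = 0.0132 L.

0.0132 L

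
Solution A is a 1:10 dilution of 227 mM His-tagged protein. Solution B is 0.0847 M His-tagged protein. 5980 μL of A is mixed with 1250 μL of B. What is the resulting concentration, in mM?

33.4 mM

C_A = 227 mM / 10 = 22.7 mM.
C_B = 0.0847 M = 84.7 mM.
C_mix = (C_A·V_A + C_B·V_B)/(V_A + V_B) = (22.7×5980 + 84.7×1250) / 7230 = 33.4 mM.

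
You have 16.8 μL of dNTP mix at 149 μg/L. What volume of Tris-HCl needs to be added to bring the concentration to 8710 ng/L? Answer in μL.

271 μL

8710 ng/L = 8.71 μg/L.
V₂ = C₁V₁/C₂ = 149 × 16.8 / 8.71 = 287 μL.
Diluent to add = V₂ − V₁ = 287 − 16.8 = 271 μL.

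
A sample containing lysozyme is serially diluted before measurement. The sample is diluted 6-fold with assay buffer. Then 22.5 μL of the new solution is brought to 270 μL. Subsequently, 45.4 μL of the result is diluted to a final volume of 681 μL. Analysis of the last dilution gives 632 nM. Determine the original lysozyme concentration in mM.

0.683 mM

Overall dilution factor = 6 × 12 × 15 = 1080.
Original = 632 nM × 1080 = 6.83 × 10⁵ nM = 0.683 mM.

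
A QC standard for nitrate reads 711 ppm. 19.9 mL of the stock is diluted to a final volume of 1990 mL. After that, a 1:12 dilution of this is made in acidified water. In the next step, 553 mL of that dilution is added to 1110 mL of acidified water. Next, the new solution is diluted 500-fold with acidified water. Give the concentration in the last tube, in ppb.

0.394 ppb

Overall dilution factor = 100 × 12 × 3.007 × 500 = 1.80 × 10⁶.
711 ppm / 1.80 × 10⁶ = 3.94 × 10⁻⁴ ppm = 0.394 ppb.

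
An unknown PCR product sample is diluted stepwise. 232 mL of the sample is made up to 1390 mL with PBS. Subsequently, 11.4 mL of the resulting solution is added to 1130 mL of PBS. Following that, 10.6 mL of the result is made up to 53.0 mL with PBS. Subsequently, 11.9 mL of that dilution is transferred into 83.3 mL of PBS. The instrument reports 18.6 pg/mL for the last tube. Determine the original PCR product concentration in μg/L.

Overall dilution factor = 5.991 × 100.1 × 5 × 8 = 2.40 × 10⁴.
Original = 18.6 pg/mL × 2.40 × 10⁴ = 4.46 × 10⁵ pg/mL = 446 μg/L.

446 μg/L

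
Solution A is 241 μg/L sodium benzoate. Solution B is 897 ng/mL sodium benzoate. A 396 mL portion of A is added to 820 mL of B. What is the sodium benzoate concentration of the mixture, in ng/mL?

C_B = 897 ng/mL = 897 μg/L.
C_mix = (C_A·V_A + C_B·V_B)/(V_A + V_B) = (241×396 + 897×820) / 1216 = 683 μg/L = 683 ng/mL.

683 ng/mL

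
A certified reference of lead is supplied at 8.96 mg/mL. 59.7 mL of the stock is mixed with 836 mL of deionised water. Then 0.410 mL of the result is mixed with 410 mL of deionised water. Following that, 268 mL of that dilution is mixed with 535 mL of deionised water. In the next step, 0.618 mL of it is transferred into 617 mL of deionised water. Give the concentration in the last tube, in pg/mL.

Overall dilution factor = 15.00 × 1001 × 2.996 × 999.4 = 4.50 × 10⁷.
8.96 mg/mL / 4.50 × 10⁷ = 1.99 × 10⁻⁷ mg/mL = 199 pg/mL.

199 pg/mL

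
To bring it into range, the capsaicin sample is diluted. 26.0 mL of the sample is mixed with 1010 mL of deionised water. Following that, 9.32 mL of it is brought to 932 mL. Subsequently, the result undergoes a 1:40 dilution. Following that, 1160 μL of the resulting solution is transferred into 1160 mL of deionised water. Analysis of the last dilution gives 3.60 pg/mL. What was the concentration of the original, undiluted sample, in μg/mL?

574 μg/mL

Overall dilution factor = 39.85 × 100 × 40 × 1001 = 1.60 × 10⁸.
Original = 3.60 pg/mL × 1.60 × 10⁸ = 5.74 × 10⁸ pg/mL = 574 μg/mL.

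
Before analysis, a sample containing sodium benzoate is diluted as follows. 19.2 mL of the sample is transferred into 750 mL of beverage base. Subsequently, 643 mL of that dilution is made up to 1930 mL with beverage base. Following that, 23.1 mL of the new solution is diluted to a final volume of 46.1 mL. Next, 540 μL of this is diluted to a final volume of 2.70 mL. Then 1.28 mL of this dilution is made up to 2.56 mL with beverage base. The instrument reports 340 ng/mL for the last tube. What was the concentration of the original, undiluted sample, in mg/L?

Overall dilution factor = 40.06 × 3.002 × 1.996 × 5 × 2 = 2400.
Original = 340 ng/mL × 2400 = 8.16 × 10⁵ ng/mL = 816 mg/L.

816 mg/L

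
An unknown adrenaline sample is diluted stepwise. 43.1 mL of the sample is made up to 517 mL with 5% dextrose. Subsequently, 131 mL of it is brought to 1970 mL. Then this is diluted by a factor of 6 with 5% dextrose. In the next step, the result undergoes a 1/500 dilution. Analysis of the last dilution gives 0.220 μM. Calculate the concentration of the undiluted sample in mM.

Overall dilution factor = 12.00 × 15.04 × 6 × 500 = 5.41 × 10⁵.
Original = 0.220 μM × 5.41 × 10⁵ = 1.19 × 10⁵ μM = 119 mM.

119 mM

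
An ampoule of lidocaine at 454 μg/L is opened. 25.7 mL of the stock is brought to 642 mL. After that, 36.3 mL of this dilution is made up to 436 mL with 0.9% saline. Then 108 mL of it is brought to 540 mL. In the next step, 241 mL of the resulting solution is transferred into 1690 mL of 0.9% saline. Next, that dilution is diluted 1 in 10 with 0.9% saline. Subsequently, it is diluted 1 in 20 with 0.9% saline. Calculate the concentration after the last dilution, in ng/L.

0.189 ng/L

Overall dilution factor = 24.98 × 12.01 × 5 × 8.012 × 10 × 20 = 2.40 × 10⁶.
454 μg/L / 2.40 × 10⁶ = 1.89 × 10⁻⁴ μg/L = 0.189 ng/L.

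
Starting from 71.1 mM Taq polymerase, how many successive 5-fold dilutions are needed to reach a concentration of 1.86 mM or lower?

Need 5ⁿ ≥ 38.2, so n ≥ log(38.2)/log(5) = 2.26.
Minimum whole steps: n = 3.

3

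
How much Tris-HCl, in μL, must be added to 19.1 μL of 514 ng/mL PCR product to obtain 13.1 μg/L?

730 μL

13.1 μg/L = 13.1 ng/mL.
V₂ = C₁V₁/C₂ = 514 × 19.1 / 13.1 = 749 μL.
Diluent to add = V₂ − V₁ = 749 − 19.1 = 730 μL.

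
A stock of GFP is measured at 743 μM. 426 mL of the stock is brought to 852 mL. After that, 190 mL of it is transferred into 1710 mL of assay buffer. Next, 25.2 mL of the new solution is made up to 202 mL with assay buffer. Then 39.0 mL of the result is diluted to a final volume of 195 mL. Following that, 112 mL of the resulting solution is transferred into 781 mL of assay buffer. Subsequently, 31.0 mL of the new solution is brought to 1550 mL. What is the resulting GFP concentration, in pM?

2330 pM

Overall dilution factor = 2 × 10 × 8.016 × 5 × 7.973 × 50 = 3.20 × 10⁵.
743 μM / 3.20 × 10⁵ = 2.33 × 10⁻³ μM = 2330 pM.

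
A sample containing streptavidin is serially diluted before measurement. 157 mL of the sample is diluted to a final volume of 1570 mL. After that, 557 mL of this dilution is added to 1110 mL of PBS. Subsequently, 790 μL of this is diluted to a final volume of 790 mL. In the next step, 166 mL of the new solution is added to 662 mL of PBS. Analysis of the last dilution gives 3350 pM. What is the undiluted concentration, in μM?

Overall dilution factor = 10 × 2.993 × 1000 × 4.988 = 1.49 × 10⁵.
Original = 3350 pM × 1.49 × 10⁵ = 5.00 × 10⁸ pM = 500 μM.

500 μM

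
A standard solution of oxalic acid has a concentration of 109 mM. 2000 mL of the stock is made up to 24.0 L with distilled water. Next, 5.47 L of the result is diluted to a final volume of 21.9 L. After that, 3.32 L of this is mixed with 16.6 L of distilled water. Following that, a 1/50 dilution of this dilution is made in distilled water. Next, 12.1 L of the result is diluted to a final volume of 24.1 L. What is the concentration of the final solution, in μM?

Overall dilution factor = 12 × 4.004 × 6 × 50 × 1.992 = 2.87 × 10⁴.
109 mM / 2.87 × 10⁴ = 3.80 × 10⁻³ mM = 3.80 μM.

3.80 μM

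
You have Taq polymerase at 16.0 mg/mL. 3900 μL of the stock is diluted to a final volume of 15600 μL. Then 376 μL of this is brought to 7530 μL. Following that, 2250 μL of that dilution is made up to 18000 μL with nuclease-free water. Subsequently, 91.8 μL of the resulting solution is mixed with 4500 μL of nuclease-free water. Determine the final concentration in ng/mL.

499 ng/mL

Overall dilution factor = 4 × 20.03 × 8 × 50.02 = 3.21 × 10⁴.
16.0 mg/mL / 3.21 × 10⁴ = 4.99 × 10⁻⁴ mg/mL = 499 ng/mL.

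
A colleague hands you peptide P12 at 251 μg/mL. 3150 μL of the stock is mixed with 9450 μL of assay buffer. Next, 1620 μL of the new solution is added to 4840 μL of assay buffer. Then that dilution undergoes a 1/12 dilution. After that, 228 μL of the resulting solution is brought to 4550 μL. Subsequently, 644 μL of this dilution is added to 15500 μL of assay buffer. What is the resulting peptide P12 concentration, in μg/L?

2.62 μg/L

Overall dilution factor = 4 × 3.988 × 12 × 19.96 × 25.07 = 9.58 × 10⁴.
251 μg/mL / 9.58 × 10⁴ = 2.62 × 10⁻³ μg/mL = 2.62 μg/L.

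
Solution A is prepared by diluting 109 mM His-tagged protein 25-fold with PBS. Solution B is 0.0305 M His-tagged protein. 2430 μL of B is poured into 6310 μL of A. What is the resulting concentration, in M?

C_A = 109 mM / 25 = 4.36 mM.
C_B = 0.0305 M = 30.5 mM.
C_mix = (C_A·V_A + C_B·V_B)/(V_A + V_B) = (4.36×6310 + 30.5×2430) / 8740 = 11.6 mM = 0.0116 M.

0.0116 M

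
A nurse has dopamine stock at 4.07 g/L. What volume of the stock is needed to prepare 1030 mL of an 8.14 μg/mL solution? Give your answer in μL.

8.14 μg/mL = 8.14 × 10⁻³ g/L.
V₁ = C₂V₂/C₁ = 8.14 × 10⁻³ × 1030 / 4.07 = 2.06 mL = 2060 μL.

2060 μL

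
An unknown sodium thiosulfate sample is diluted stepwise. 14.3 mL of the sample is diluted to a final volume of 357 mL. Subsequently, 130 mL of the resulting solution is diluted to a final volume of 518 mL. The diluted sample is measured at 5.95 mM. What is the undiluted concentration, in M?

0.592 M

Overall dilution factor = 24.97 × 3.985 = 99.5.
Original = 5.95 mM × 99.5 = 592 mM = 0.592 M.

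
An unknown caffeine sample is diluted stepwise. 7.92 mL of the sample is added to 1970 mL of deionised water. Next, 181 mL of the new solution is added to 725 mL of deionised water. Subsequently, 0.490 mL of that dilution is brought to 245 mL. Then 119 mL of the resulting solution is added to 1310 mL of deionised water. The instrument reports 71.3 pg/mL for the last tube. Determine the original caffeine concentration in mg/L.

535 mg/L

Overall dilution factor = 249.7 × 5.006 × 500 × 12.01 = 7.51 × 10⁶.
Original = 71.3 pg/mL × 7.51 × 10⁶ = 5.35 × 10⁸ pg/mL = 535 mg/L.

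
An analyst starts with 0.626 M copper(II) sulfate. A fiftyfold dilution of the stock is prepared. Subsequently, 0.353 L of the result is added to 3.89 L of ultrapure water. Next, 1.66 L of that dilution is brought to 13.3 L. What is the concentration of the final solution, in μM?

Overall dilution factor = 50 × 12.02 × 8.012 = 4815.
0.626 M / 4815 = 1.30 × 10⁻⁴ M = 130 μM.

130 μM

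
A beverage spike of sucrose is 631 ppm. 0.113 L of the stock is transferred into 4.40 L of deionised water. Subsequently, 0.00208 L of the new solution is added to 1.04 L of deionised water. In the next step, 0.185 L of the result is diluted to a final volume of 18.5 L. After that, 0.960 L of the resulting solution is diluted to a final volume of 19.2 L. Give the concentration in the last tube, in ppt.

Overall dilution factor = 39.94 × 501 × 100 × 20 = 4.00 × 10⁷.
631 ppm / 4.00 × 10⁷ = 1.58 × 10⁻⁵ ppm = 15.8 ppt.

15.8 ppt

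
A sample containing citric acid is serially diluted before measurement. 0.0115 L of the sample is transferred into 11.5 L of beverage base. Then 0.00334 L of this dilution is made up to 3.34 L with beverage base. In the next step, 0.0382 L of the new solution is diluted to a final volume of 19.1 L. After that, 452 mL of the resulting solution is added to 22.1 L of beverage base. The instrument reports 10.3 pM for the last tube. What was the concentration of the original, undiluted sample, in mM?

257 mM

Overall dilution factor = 1001 × 1000 × 500 × 49.89 = 2.50 × 10¹⁰.
Original = 10.3 pM × 2.50 × 10¹⁰ = 2.57 × 10¹¹ pM = 257 mM.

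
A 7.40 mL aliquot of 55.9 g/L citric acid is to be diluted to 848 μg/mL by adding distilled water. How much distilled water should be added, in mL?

848 μg/mL = 0.848 g/L.
V₂ = C₁V₁/C₂ = 55.9 × 7.40 / 0.848 = 488 mL.
Diluent to add = V₂ − V₁ = 488 − 7.40 = 480 mL.

480 mL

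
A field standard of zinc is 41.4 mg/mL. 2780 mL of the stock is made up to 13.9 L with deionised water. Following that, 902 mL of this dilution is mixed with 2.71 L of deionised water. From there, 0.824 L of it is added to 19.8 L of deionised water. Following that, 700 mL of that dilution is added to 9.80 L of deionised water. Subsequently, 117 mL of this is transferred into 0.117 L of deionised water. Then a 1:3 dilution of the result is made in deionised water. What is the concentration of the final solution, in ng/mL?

918 ng/mL

Overall dilution factor = 5 × 4.004 × 25.03 × 15 × 2 × 3 = 4.51 × 10⁴.
41.4 mg/mL / 4.51 × 10⁴ = 9.18 × 10⁻⁴ mg/mL = 918 ng/mL.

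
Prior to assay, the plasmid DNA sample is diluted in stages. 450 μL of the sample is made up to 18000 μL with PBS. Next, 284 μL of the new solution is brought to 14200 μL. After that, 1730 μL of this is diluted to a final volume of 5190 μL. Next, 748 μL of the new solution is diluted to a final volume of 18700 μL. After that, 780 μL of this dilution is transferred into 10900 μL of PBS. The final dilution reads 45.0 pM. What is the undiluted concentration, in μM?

101 μM

Overall dilution factor = 40 × 50 × 3 × 25 × 14.97 = 2.25 × 10⁶.
Original = 45.0 pM × 2.25 × 10⁶ = 1.01 × 10⁸ pM = 101 μM.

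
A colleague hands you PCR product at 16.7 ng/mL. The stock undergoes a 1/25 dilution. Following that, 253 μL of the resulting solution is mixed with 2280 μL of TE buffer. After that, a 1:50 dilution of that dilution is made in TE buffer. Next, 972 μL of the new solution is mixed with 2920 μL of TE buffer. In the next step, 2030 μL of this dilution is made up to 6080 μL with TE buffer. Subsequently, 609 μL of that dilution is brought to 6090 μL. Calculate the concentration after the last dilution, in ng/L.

Overall dilution factor = 25 × 10.01 × 50 × 4.004 × 2.995 × 10 = 1.50 × 10⁶.
16.7 ng/mL / 1.50 × 10⁶ = 1.11 × 10⁻⁵ ng/mL = 0.0111 ng/L.

0.0111 ng/L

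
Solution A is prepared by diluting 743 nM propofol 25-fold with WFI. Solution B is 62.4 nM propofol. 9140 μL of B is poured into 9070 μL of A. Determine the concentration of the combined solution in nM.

C_A = 743 nM / 25 = 29.7 nM.
C_mix = (C_A·V_A + C_B·V_B)/(V_A + V_B) = (29.7×9070 + 62.4×9140) / 18210 = 46.1 nM.

46.1 nM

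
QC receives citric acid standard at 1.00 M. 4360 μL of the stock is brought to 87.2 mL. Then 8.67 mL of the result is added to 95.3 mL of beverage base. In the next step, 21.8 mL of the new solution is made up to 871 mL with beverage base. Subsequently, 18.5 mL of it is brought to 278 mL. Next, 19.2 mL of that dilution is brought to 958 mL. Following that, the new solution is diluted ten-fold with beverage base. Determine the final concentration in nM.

13.9 nM

Overall dilution factor = 20 × 11.99 × 39.95 × 15.03 × 49.90 × 10 = 7.18 × 10⁷.
1.00 M / 7.18 × 10⁷ = 1.39 × 10⁻⁸ M = 13.9 nM.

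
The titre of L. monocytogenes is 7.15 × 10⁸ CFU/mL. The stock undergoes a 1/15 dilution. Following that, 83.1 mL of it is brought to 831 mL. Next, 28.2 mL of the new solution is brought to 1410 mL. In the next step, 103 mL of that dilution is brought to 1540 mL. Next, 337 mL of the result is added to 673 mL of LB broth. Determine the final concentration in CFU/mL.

Overall dilution factor = 15 × 10 × 50 × 14.95 × 2.997 = 3.36 × 10⁵.
7.15 × 10⁸ CFU/mL / 3.36 × 10⁵ = 2130 CFU/mL.

2130 CFU/mL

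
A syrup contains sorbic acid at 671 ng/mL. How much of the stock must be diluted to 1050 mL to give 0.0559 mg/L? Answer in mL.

87.5 mL

0.0559 mg/L = 55.9 ng/mL.
V₁ = C₂V₂/C₁ = 55.9 × 1050 / 671 = 87.5 mL.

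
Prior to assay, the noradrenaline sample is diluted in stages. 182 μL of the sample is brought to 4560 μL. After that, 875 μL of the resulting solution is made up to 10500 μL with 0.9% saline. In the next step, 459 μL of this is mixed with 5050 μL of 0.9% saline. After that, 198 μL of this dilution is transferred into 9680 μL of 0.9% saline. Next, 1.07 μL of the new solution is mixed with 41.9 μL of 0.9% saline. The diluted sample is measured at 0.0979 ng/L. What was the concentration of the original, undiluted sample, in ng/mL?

708 ng/mL

Overall dilution factor = 25.05 × 12 × 12.00 × 49.89 × 40.16 = 7.23 × 10⁶.
Original = 0.0979 ng/L × 7.23 × 10⁶ = 7.08 × 10⁵ ng/L = 708 ng/mL.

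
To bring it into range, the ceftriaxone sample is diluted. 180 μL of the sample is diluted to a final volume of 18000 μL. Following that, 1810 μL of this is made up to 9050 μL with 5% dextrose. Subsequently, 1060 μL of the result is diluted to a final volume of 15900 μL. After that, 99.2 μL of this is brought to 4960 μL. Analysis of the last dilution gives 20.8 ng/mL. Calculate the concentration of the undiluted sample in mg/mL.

Overall dilution factor = 100 × 5 × 15 × 50 = 3.75 × 10⁵.
Original = 20.8 ng/mL × 3.75 × 10⁵ = 7.80 × 10⁶ ng/mL = 7.80 mg/mL.

7.80 mg/mL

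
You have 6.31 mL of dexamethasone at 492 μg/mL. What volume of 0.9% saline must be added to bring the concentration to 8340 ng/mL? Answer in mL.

8340 ng/mL = 8.34 μg/mL.
V₂ = C₁V₁/C₂ = 492 × 6.31 / 8.34 = 372 mL.
Diluent to add = V₂ − V₁ = 372 − 6.31 = 366 mL.

366 mL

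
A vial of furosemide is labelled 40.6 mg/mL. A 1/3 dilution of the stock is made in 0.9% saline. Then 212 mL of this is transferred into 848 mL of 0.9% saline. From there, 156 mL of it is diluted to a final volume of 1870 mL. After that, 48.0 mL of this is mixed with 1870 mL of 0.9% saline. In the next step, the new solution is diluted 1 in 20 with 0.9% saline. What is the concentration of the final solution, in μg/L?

283 μg/L

Overall dilution factor = 3 × 5 × 11.99 × 39.96 × 20 = 1.44 × 10⁵.
40.6 mg/mL / 1.44 × 10⁵ = 2.83 × 10⁻⁴ mg/mL = 283 μg/L.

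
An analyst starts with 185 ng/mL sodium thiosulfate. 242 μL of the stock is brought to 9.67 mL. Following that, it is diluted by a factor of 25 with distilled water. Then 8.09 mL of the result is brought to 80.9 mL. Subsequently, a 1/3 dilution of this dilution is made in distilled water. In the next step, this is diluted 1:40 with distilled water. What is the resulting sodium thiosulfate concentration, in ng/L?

0.154 ng/L

Overall dilution factor = 39.96 × 25 × 10 × 3 × 40 = 1.20 × 10⁶.
185 ng/mL / 1.20 × 10⁶ = 1.54 × 10⁻⁴ ng/mL = 0.154 ng/L.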